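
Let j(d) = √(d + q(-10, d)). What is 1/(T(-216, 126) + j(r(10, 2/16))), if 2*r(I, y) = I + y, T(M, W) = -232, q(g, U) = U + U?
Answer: -3712/860941 - 36*√3/860941 ≈ -0.0043840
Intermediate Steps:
q(g, U) = 2*U
r(I, y) = I/2 + y/2 (r(I, y) = (I + y)/2 = I/2 + y/2)
j(d) = √3*√d (j(d) = √(d + 2*d) = √(3*d) = √3*√d)
1/(T(-216, 126) + j(r(10, 2/16))) = 1/(-232 + √3*√((½)*10 + (2/16)/2)) = 1/(-232 + √3*√(5 + (2*(1/16))/2)) = 1/(-232 + √3*√(5 + (½)*(⅛))) = 1/(-232 + √3*√(5 + 1/16)) = 1/(-232 + √3*√(81/16)) = 1/(-232 + √3*(9/4)) = 1/(-232 + 9*√3/4)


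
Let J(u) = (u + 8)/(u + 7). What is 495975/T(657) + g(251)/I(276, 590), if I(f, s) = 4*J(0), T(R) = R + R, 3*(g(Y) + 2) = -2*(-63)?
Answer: 338315/876 ≈ 386.20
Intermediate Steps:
J(u) = (8 + u)/(7 + u)
g(Y) = 40 (g(Y) = -2 + (-2*(-63))/3 = -2 + (⅓)*126 = -2 + 42 = 40)
T(R) = 2*R
I(f, s) = 32/7 (I(f, s) = 4*((8 + 0)/(7 + 0)) = 4*(8/7) = 32/7)
495975/T(657) + g(251)/I(276, 590) = 495975/((2*657)) + 40/(32/7) = 495975/1314 + 40*(7/32) = 495975*(1/1314) + 35/4 = 165325/438 + 35/4 = 338315/876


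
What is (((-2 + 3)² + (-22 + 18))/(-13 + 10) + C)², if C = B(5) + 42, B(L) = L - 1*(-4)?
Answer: 2704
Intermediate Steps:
B(L) = 4 + L (B(L) = L + 4 = 4 + L)
C = 51 (C = (4 + 5) + 42 = 9 + 42 = 51)
(((-2 + 3)² + (-22 + 18))/(-13 + 10) + C)² = (((-2 + 3)² + (-22 + 18))/(-13 + 10) + 51)² = ((1² - 4)/(-3) + 51)² = ((1 - 4)*(-⅓) + 51)² = (-3*(-⅓) + 51)² = (1 + 51)² = 52² = 2704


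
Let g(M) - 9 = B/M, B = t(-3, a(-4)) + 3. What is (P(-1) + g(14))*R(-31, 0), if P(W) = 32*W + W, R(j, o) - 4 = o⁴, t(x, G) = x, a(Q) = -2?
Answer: -96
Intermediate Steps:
R(j, o) = 4 + o⁴
B = 0 (B = -3 + 3 = 0)
g(M) = 9 (g(M) = 9 + 0/M = 9 + 0 = 9)
P(W) = 33*W
(P(-1) + g(14))*R(-31, 0) = (33*(-1) + 9)*(4 + 0⁴) = (-33 + 9)*(4 + 0) = -24*4 = -96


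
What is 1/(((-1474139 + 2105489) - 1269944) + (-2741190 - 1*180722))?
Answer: -1/3560506 ≈ -2.8086e-7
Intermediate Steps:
1/(((-1474139 + 2105489) - 1269944) + (-2741190 - 1*180722)) = 1/((631350 - 1269944) + (-2741190 - 180722)) = 1/(-638594 - 2921912) = 1/(-3560506) = -1/3560506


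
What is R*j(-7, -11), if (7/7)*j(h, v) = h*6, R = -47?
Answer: 1974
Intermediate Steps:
j(h, v) = 6*h (j(h, v) = h*6 = 6*h)
R*j(-7, -11) = -282*(-7) = -47*(-42) = 1974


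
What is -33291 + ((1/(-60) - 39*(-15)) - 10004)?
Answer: -2562601/60 ≈ -42710.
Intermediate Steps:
-33291 + ((1/(-60) - 39*(-15)) - 10004) = -33291 + ((-1/60 + 585) - 10004) = -33291 + (35099/60 - 10004) = -33291 - 565141/60 = -2562601/60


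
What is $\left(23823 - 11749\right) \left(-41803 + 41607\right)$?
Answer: $-2366504$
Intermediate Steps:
$\left(23823 - 11749\right) \left(-41803 + 41607\right) = 12074 \left(-196\right) = -2366504$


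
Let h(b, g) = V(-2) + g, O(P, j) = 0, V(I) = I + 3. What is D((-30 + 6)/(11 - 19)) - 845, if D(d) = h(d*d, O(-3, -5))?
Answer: -844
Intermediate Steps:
V(I) = 3 + I
h(b, g) = 1 + g (h(b, g) = (3 - 2) + g = 1 + g)
D(d) = 1 (D(d) = 1 + 0 = 1)
D((-30 + 6)/(11 - 19)) - 845 = 1 - 845 = -844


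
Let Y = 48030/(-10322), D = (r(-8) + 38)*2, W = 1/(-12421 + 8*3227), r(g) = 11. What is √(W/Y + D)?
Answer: √45070679358544877/21445395 ≈ 9.8995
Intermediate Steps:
W = 1/13395 (W = 1/(-12421 + 25816) = 1/13395 ≈ 7.4655e-5)
D = 98 (D = (11 + 38)*2 = 49*2 = 98)
Y = -24015/5161 (Y = 48030*(-1/10322) = -24015/5161 ≈ -4.6532)
√(W/Y + D) = √(1/(13395*(-24015/5161)) + 98) = √((1/13395)*(-5161/24015) + 98) = √(-5161/321680925 + 98) = √(31524725489/321680925) = √45070679358544877/21445395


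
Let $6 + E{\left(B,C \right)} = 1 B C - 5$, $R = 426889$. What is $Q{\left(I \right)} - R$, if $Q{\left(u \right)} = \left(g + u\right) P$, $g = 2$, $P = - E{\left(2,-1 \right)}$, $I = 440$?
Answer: $-421143$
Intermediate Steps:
$E{\left(B,C \right)} = -11 + B C$ ($E{\left(B,C \right)} = -6 + \left(1 B C - 5\right) = -6 + \left(B C - 5\right) = -6 + \left(-5 + B C\right) = -11 + B C$)
$P = 13$ ($P = - (-11 + 2 \left(-1\right)) = - (-11 - 2) = \left(-1\right) \left(-13\right) = 13$)
$Q{\left(u \right)} = 26 + 13 u$ ($Q{\left(u \right)} = \left(2 + u\right) 13 = 26 + 13 u$)
$Q{\left(I \right)} - R = \left(26 + 13 \cdot 440\right) - 426889 = \left(26 + 5720\right) - 426889 = 5746 - 426889 = -421143$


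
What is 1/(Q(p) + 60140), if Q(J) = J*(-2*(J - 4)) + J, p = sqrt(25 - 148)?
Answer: -I/(-60386*I + 9*sqrt(123)) ≈ 1.656e-5 - 2.7373e-8*I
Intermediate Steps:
p = I*sqrt(123) (p = sqrt(-123) = I*sqrt(123) ≈ 11.091*I)
Q(J) = J + J*(8 - 2*J) (Q(J) = J*(-2*(-4 + J)) + J = J*(8 - 2*J) + J = J + J*(8 - 2*J))
1/(Q(p) + 60140) = 1/((I*sqrt(123))*(9 - 2*I*sqrt(123)) + 60140) = 1/(I*sqrt(123)*(9 - 2*I*sqrt(123)) + 60140) = 1/(60140 + I*sqrt(123)*(9 - 2*I*sqrt(123)))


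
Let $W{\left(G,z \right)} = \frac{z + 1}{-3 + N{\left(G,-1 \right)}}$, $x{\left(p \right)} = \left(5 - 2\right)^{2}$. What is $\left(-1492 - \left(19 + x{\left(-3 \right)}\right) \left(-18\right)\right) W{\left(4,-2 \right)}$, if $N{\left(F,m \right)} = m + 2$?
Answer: $-494$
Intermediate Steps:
$x{\left(p \right)} = 9$ ($x{\left(p \right)} = 3^{2} = 9$)
$N{\left(F,m \right)} = 2 + m$
$W{\left(G,z \right)} = - \frac{1}{2} - \frac{z}{2}$ ($W{\left(G,z \right)} = \frac{z + 1}{-3 + \left(2 - 1\right)} = \frac{1 + z}{-3 + 1} = \frac{1 + z}{-2} = \left(1 + z\right) \left(- \frac{1}{2}\right) = - \frac{1}{2} - \frac{z}{2}$)
$\left(-1492 - \left(19 + x{\left(-3 \right)}\right) \left(-18\right)\right) W{\left(4,-2 \right)} = \left(-1492 - \left(19 + 9\right) \left(-18\right)\right) \left(- \frac{1}{2} - -1\right) = \left(-1492 - 28 \left(-18\right)\right) \left(- \frac{1}{2} + 1\right) = \left(-1492 - -504\right) \frac{1}{2} = \left(-1492 + 504\right) \frac{1}{2} = \left(-988\right) \frac{1}{2} = -494$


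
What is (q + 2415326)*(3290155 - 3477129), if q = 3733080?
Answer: -1149592063444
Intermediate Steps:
(q + 2415326)*(3290155 - 3477129) = (3733080 + 2415326)*(3290155 - 3477129) = 6148406*(-186974) = -1149592063444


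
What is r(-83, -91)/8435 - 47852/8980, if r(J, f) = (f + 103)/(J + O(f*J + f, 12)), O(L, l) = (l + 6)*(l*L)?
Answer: -32526835726541/6104049671335 ≈ -5.3287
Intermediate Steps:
O(L, l) = L*l*(6 + l) (O(L, l) = (6 + l)*(L*l) = L*l*(6 + l))
r(J, f) = (103 + f)/(J + 216*f + 216*J*f) (r(J, f) = (f + 103)/(J + (f*J + f)*12*(6 + 12)) = (103 + f)/(J + (J*f + f)*12*18) = (103 + f)/(J + (f + J*f)*12*18) = (103 + f)/(J + (216*f + 216*J*f)) = (103 + f)/(J + 216*f + 216*J*f))
r(-83, -91)/8435 - 47852/8980 = ((103 - 91)/(-83 + 216*(-91)*(1 - 83)))/8435 - 47852/8980 = (12/(-83 + 216*(-91)*(-82)))*(1/8435) - 47852*1/8980 = (12/(-83 + 1611792))*(1/8435) - 11963/2245 = (12/1611709)*(1/8435) - 11963/2245 = 12/13594765415 - 11963/2245 = -32526835726541/6104049671335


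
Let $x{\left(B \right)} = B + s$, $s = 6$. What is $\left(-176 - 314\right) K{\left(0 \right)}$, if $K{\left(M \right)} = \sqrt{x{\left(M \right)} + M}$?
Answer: $- 490 \sqrt{6} \approx -1200.3$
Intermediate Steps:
$x{\left(B \right)} = 6 + B$ ($x{\left(B \right)} = B + 6 = 6 + B$)
$K{\left(M \right)} = \sqrt{6 + 2 M}$ ($K{\left(M \right)} = \sqrt{\left(6 + M\right) + M} = \sqrt{6 + 2 M}$)
$\left(-176 - 314\right) K{\left(0 \right)} = \left(-176 - 314\right) \sqrt{6 + 2 \cdot 0} = - 490 \sqrt{6 + 0} = - 490 \sqrt{6}$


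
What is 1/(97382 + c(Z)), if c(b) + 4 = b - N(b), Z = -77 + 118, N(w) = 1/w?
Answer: 41/3994178 ≈ 1.0265e-5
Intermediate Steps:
Z = 41
c(b) = -4 + b - 1/b (c(b) = -4 + (b - 1/b) = -4 + b - 1/b)
1/(97382 + c(Z)) = 1/(97382 + (-4 + 41 - 1/41)) = 1/(97382 + 1516/41) = 1/(3994178/41) = 41/3994178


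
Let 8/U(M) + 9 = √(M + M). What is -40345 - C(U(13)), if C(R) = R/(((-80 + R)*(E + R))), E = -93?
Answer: -8624106294366/213758987 + 3934*√26/213758987 ≈ -40345.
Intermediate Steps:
U(M) = 8/(-9 + √2*√M) (U(M) = 8/(-9 + √(M + M)) = 8/(-9 + √(2*M)) = 8/(-9 + √2*√M))
C(R) = R/((-93 + R)*(-80 + R)) (C(R) = R/(((-80 + R)*(-93 + R))) = R/(((-93 + R)*(-80 + R))) = R*(1/((-93 + R)*(-80 + R))) = R/((-93 + R)*(-80 + R)))
-40345 - C(U(13)) = -40345 - 8/(-9 + √2*√13)/(7440 + (8/(-9 + √2*√13))² - 1384/(-9 + √2*√13)) = -40345 - 8/(-9 + √26)/(7440 + (8/(-9 + √26))² - 1384/(-9 + √26)) = -40345 - 8/(-9 + √26)/(7440 + 64/(-9 + √26)² - 1384/(-9 + √26)) = -40345 - 8/(-9 + √26)/(7440 - 1384/(-9 + √26) + 64/(-9 + √26)²) = -40345 - 8/((-9 + √26)*(7440 - 1384/(-9 + √26) + 64/(-9 + √26)²))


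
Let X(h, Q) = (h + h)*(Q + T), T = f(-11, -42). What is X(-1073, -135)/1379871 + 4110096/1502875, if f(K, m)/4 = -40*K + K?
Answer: 190802967622/691257876375 ≈ 0.27602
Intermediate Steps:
f(K, m) = -156*K (f(K, m) = 4*(-40*K + K) = 4*(-39*K) = -156*K)
T = 1716 (T = -156*(-11) = 1716)
X(h, Q) = 2*h*(1716 + Q) (X(h, Q) = (h + h)*(Q + 1716) = (2*h)*(1716 + Q) = 2*h*(1716 + Q))
X(-1073, -135)/1379871 + 4110096/1502875 = (2*(-1073)*(1716 - 135))/1379871 + 4110096/1502875 = (2*(-1073)*1581)*(1/1379871) + 4110096*(1/1502875) = -3392826*1/1379871 + 4110096/1502875 = -1130942/459957 + 4110096/1502875 = 190802967622/691257876375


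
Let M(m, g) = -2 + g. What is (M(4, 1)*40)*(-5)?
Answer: 200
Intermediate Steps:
(M(4, 1)*40)*(-5) = ((-2 + 1)*40)*(-5) = -1*40*(-5) = -40*(-5) = 200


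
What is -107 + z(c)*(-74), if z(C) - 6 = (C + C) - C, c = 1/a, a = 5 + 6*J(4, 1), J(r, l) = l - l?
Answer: -2829/5 ≈ -565.80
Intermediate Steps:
J(r, l) = 0
a = 5 (a = 5 + 6*0 = 5 + 0 = 5)
c = 1/5 ≈ 0.20000
z(C) = 6 + C (z(C) = 6 + ((C + C) - C) = 6 + (2*C - C) = 6 + C)
-107 + z(c)*(-74) = -107 + (6 + 1/5)*(-74) = -107 + (31/5)*(-74) = -107 - 2294/5 = -2829/5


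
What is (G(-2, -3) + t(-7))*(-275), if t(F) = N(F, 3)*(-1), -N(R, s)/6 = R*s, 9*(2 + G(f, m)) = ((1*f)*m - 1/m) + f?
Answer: 946825/27 ≈ 35068.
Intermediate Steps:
G(f, m) = -2 - 1/(9*m) + f/9 + f*m/9 (G(f, m) = -2 + (((1*f)*m - 1/m) + f)/9 = -2 + ((f*m - 1/m) + f)/9 = -2 + ((-1/m + f*m) + f)/9 = -2 + (f - 1/m + f*m)/9 = -2 + (-1/(9*m) + f/9 + f*m/9) = -2 - 1/(9*m) + f/9 + f*m/9)
N(R, s) = -6*R*s
t(F) = 18*F (t(F) = -6*F*3*(-1) = -18*F*(-1) = 18*F)
(G(-2, -3) + t(-7))*(-275) = ((⅑)*(-1 - 3*(-18 - 2 - 2*(-3)))/(-3) + 18*(-7))*(-275) = ((⅑)*(-⅓)*(-1 - 3*(-18 - 2 + 6)) - 126)*(-275) = ((⅑)*(-⅓)*(-1 - 3*(-14)) - 126)*(-275) = ((⅑)*(-⅓)*(-1 + 42) - 126)*(-275) = ((⅑)*(-⅓)*41 - 126)*(-275) = (-41/27 - 126)*(-275) = -3443/27*(-275) = 946825/27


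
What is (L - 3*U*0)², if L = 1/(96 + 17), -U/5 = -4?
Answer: 1/12769 ≈ 7.8315e-5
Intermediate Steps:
U = 20 (U = -5*(-4) = 20)
L = 1/113 ≈ 0.0088496
(L - 3*U*0)² = (1/113 - 3*20*0)² = (1/113 - 60*0)² = (1/113 + 0)² = (1/113)² = 1/12769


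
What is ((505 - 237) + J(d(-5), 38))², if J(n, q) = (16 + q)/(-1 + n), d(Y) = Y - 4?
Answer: 1723969/25 ≈ 68959.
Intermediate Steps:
d(Y) = -4 + Y
J(n, q) = (16 + q)/(-1 + n)
((505 - 237) + J(d(-5), 38))² = ((505 - 237) + (16 + 38)/(-1 + (-4 - 5)))² = (268 + 54/(-1 - 9))² = (268 + 54/(-10))² = (268 - ⅒*54)² = (268 - 27/5)² = (1313/5)² = 1723969/25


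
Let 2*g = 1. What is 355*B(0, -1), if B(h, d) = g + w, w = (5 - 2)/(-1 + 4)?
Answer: 1065/2 ≈ 532.50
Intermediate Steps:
w = 1 (w = 3/3 = 3*(⅓) = 1)
g = ½ (g = (½)*1 = ½ ≈ 0.50000)
B(h, d) = 3/2 (B(h, d) = ½ + 1 = 3/2)
355*B(0, -1) = 355*(3/2) = 1065/2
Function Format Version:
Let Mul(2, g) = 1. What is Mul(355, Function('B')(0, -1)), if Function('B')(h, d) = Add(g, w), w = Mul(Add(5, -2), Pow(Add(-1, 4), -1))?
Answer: Rational(1065, 2) ≈ 532.50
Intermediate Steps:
w = 1 (w = Mul(3, Pow(3, -1)) = Mul(3, Rational(1, 3)) = 1)
g = Rational(1, 2) (g = Mul(Rational(1, 2), 1) = Rational(1, 2) ≈ 0.50000)
Function('B')(h, d) = Rational(3, 2) (Function('B')(h, d) = Add(Rational(1, 2), 1) = Rational(3, 2))
Mul(355, Function('B')(0, -1)) = Mul(355, Rational(3, 2)) = Rational(1065, 2)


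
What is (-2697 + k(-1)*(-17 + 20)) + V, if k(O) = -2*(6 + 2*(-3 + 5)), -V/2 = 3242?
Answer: -9241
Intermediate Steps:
V = -6484 (V = -2*3242 = -6484)
k(O) = -20 (k(O) = -2*(6 + 2*2) = -2*(6 + 4) = -2*10 = -20)
(-2697 + k(-1)*(-17 + 20)) + V = (-2697 - 20*(-17 + 20)) - 6484 = (-2697 - 20*3) - 6484 = (-2697 - 60) - 6484 = -2757 - 6484 = -9241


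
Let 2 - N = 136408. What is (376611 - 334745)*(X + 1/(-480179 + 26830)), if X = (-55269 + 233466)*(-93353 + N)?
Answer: -777082362471881747248/453349 ≈ -1.7141e+15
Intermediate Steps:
N = -136406 (N = 2 - 1*136408 = 2 - 136408 = -136406)
X = -40942364523 (X = (-55269 + 233466)*(-93353 - 136406) = 178197*(-229759) = -40942364523)
(376611 - 334745)*(X + 1/(-480179 + 26830)) = (376611 - 334745)*(-40942364523 + 1/(-480179 + 26830)) = 41866*(-40942364523 + 1/(-453349)) = 41866*(-40942364523 - 1/453349) = 41866*(-18561180014137528/453349) = -777082362471881747248/453349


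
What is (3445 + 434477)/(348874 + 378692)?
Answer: 72987/121261 ≈ 0.60190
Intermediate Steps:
(3445 + 434477)/(348874 + 378692) = 437922/727566 = 437922*(1/727566) = 72987/121261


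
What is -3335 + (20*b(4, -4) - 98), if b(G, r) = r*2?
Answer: -3593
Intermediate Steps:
b(G, r) = 2*r
-3335 + (20*b(4, -4) - 98) = -3335 + (20*(2*(-4)) - 98) = -3335 + (20*(-8) - 98) = -3335 + (-160 - 98) = -3335 - 258 = -3593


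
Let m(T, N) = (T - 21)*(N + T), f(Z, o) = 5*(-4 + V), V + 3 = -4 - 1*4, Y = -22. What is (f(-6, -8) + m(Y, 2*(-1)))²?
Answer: 915849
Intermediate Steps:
V = -11 (V = -3 + (-4 - 1*4) = -3 + (-4 - 4) = -3 - 8 = -11)
f(Z, o) = -75 (f(Z, o) = 5*(-4 - 11) = 5*(-15) = -75)
m(T, N) = (-21 + T)*(N + T)
(f(-6, -8) + m(Y, 2*(-1)))² = (-75 + ((-22)² - 42*(-1) - 21*(-22) + (2*(-1))*(-22)))² = (-75 + (484 - 21*(-2) + 462 - 2*(-22)))² = (-75 + (484 + 42 + 462 + 44))² = (-75 + 1032)² = 957² = 915849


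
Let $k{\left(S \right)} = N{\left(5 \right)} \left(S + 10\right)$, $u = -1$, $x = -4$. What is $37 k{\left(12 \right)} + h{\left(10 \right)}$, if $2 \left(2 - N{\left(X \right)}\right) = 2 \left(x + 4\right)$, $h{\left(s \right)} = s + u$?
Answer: $1637$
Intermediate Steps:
$h{\left(s \right)} = -1 + s$ ($h{\left(s \right)} = s - 1 = -1 + s$)
$N{\left(X \right)} = 2$ ($N{\left(X \right)} = 2 - \frac{2 \left(-4 + 4\right)}{2} = 2 - \frac{2 \cdot 0}{2} = 2 - 0 = 2 + 0 = 2$)
$k{\left(S \right)} = 20 + 2 S$ ($k{\left(S \right)} = 2 \left(S + 10\right) = 2 \left(10 + S\right) = 20 + 2 S$)
$37 k{\left(12 \right)} + h{\left(10 \right)} = 37 \left(20 + 2 \cdot 12\right) + \left(-1 + 10\right) = 37 \left(20 + 24\right) + 9 = 37 \cdot 44 + 9 = 1628 + 9 = 1637$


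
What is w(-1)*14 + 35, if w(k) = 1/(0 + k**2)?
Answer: 49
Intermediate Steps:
w(k) = k**(-2) (w(k) = 1/(k**2) = k**(-2))
w(-1)*14 + 35 = 14/(-1)**2 + 35 = 1*14 + 35 = 14 + 35 = 49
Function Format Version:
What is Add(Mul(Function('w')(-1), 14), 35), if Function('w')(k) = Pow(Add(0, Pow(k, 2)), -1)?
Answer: 49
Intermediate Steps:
Function('w')(k) = Pow(k, -2) (Function('w')(k) = Pow(Pow(k, 2), -1) = Pow(k, -2))
Add(Mul(Function('w')(-1), 14), 35) = Add(Mul(Pow(-1, -2), 14), 35) = Add(Mul(1, 14), 35) = Add(14, 35) = 49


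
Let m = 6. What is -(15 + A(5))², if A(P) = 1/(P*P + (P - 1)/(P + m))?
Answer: -17606416/77841 ≈ -226.18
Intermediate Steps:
A(P) = 1/(P² + (-1 + P)/(6 + P)) (A(P) = 1/(P*P + (P - 1)/(P + 6)) = 1/(P² + (-1 + P)/(6 + P)))
-(15 + A(5))² = -(15 + (6 + 5)/(-1 + 5 + 5³ + 6*5²))² = -(15 + 11/(-1 + 5 + 125 + 6*25))² = -(15 + 11/(-1 + 5 + 125 + 150))² = -(15 + 11/279)² = -(4196/279)² = -1*17606416/77841 = -17606416/77841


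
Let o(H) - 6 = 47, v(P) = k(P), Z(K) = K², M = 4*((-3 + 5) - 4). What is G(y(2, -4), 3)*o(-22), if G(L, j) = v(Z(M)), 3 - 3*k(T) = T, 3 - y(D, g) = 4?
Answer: -3233/3 ≈ -1077.7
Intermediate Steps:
y(D, g) = -1 (y(D, g) = 3 - 1*4 = 3 - 4 = -1)
M = -8 (M = 4*(2 - 4) = 4*(-2) = -8)
k(T) = 1 - T/3
v(P) = 1 - P/3
G(L, j) = -61/3 (G(L, j) = 1 - ⅓*(-8)² = 1 - ⅓*64 = 1 - 64/3 = -61/3)
o(H) = 53 (o(H) = 6 + 47 = 53)
G(y(2, -4), 3)*o(-22) = -61/3*53 = -3233/3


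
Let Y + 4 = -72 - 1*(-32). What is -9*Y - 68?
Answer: 328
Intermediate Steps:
Y = -44 (Y = -4 + (-72 - 1*(-32)) = -4 + (-72 + 32) = -4 - 40 = -44)
-9*Y - 68 = -9*(-44) - 68 = 396 - 68 = 328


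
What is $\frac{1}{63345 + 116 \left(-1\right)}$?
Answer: $\frac{1}{63229} \approx 1.5816 \cdot 10^{-5}$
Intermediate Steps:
$\frac{1}{63345 + 116 \left(-1\right)} = \frac{1}{63345 - 116} = \frac{1}{63229}$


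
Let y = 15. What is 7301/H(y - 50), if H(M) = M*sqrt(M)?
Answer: 149*I*sqrt(35)/25 ≈ 35.26*I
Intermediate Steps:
H(M) = M**(3/2)
7301/H(y - 50) = 7301/((15 - 50)**(3/2)) = 7301/((-35)**(3/2)) = 7301/((-35*I*sqrt(35))) = 7301*(I*sqrt(35)/1225) = 149*I*sqrt(35)/25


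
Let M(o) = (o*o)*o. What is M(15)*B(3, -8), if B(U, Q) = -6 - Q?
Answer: 6750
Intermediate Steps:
M(o) = o³ (M(o) = o²*o = o³)
M(15)*B(3, -8) = 15³*(-6 - 1*(-8)) = 3375*(-6 + 8) = 3375*2 = 6750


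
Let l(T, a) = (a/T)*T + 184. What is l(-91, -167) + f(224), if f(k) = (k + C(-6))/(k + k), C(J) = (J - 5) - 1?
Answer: 1957/112 ≈ 17.473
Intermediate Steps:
C(J) = -6 + J (C(J) = (-5 + J) - 1 = -6 + J)
f(k) = (-12 + k)/(2*k) (f(k) = (k + (-6 - 6))/(k + k) = (k - 12)/((2*k)) = (-12 + k)*(1/(2*k)) = (-12 + k)/(2*k))
l(T, a) = 184 + a (l(T, a) = a + 184 = 184 + a)
l(-91, -167) + f(224) = (184 - 167) + (½)*(-12 + 224)/224 = 17 + (½)*(1/224)*212 = 17 + 53/112 = 1957/112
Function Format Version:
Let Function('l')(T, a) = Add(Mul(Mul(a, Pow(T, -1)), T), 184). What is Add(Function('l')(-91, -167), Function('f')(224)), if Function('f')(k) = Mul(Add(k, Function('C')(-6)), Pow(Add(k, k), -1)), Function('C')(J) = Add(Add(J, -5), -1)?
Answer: Rational(1957, 112) ≈ 17.473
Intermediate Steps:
Function('C')(J) = Add(-6, J) (Function('C')(J) = Add(Add(-5, J), -1) = Add(-6, J))
Function('f')(k) = Mul(Rational(1, 2), Pow(k, -1), Add(-12, k)) (Function('f')(k) = Mul(Add(k, Add(-6, -6)), Pow(Add(k, k), -1)) = Mul(Add(k, -12), Pow(Mul(2, k), -1)) = Mul(Add(-12, k), Mul(Rational(1, 2), Pow(k, -1))) = Mul(Rational(1, 2), Pow(k, -1), Add(-12, k)))
Function('l')(T, a) = Add(184, a) (Function('l')(T, a) = Add(a, 184) = Add(184, a))
Add(Function('l')(-91, -167), Function('f')(224)) = Add(Add(184, -167), Mul(Rational(1, 2), Pow(224, -1), Add(-12, 224))) = Add(17, Mul(Rational(1, 2), Rational(1, 224), 212)) = Add(17, Rational(53, 112)) = Rational(1957, 112)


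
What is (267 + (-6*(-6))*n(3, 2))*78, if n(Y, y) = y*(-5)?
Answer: -7254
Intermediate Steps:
n(Y, y) = -5*y
(267 + (-6*(-6))*n(3, 2))*78 = (267 + (-6*(-6))*(-5*2))*78 = (267 + 36*(-10))*78 = (267 - 360)*78 = -93*78 = -7254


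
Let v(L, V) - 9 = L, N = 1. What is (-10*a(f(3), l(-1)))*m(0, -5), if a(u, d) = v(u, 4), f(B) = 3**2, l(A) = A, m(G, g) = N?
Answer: -180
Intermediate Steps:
m(G, g) = 1
f(B) = 9
v(L, V) = 9 + L
a(u, d) = 9 + u
(-10*a(f(3), l(-1)))*m(0, -5) = -10*(9 + 9)*1 = -10*18*1 = -180*1 = -180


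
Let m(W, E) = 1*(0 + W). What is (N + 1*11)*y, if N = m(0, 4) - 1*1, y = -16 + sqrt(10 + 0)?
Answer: -160 + 10*sqrt(10) ≈ -128.38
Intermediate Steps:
m(W, E) = W (m(W, E) = 1*W = W)
y = -16 + sqrt(10) ≈ -12.838
N = -1 (N = 0 - 1*1 = 0 - 1 = -1)
(N + 1*11)*y = (-1 + 1*11)*(-16 + sqrt(10)) = (-1 + 11)*(-16 + sqrt(10)) = 10*(-16 + sqrt(10)) = -160 + 10*sqrt(10)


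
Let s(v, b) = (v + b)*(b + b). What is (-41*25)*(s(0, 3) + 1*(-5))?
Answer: -13325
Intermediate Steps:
s(v, b) = 2*b*(b + v) (s(v, b) = (b + v)*(2*b) = 2*b*(b + v))
(-41*25)*(s(0, 3) + 1*(-5)) = (-41*25)*(2*3*(3 + 0) + 1*(-5)) = -1025*(2*3*3 - 5) = -1025*(18 - 5) = -1025*13 = -13325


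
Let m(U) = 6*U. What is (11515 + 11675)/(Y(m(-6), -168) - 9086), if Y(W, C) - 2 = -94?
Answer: -11595/4589 ≈ -2.5267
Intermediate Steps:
Y(W, C) = -92 (Y(W, C) = 2 - 94 = -92)
(11515 + 11675)/(Y(m(-6), -168) - 9086) = (11515 + 11675)/(-92 - 9086) = 23190/(-9178) = 23190*(-1/9178) = -11595/4589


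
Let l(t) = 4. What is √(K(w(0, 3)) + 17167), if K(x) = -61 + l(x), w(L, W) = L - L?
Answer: √17110 ≈ 130.81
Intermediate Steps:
w(L, W) = 0
K(x) = -57 (K(x) = -61 + 4 = -57)
√(K(w(0, 3)) + 17167) = √(-57 + 17167) = √17110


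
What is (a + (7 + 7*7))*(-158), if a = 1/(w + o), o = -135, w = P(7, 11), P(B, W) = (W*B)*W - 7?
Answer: -6237998/705 ≈ -8848.2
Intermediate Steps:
P(B, W) = -7 + B*W² (P(B, W) = (B*W)*W - 7 = B*W² - 7 = -7 + B*W²)
w = 840 (w = -7 + 7*11² = -7 + 7*121 = -7 + 847 = 840)
a = 1/705 (a = 1/(840 - 135) = 1/705 ≈ 0.0014184)
(a + (7 + 7*7))*(-158) = (1/705 + (7 + 7*7))*(-158) = (1/705 + (7 + 49))*(-158) = (1/705 + 56)*(-158) = (39481/705)*(-158) = -6237998/705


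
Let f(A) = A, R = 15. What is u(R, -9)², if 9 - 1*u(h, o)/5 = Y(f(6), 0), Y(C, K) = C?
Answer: 225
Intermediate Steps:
u(h, o) = 15 (u(h, o) = 45 - 5*6 = 45 - 30 = 15)
u(R, -9)² = 15² = 225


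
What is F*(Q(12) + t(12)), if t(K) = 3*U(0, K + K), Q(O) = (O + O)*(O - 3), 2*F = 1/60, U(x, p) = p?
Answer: 12/5 ≈ 2.4000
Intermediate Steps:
F = 1/120 (F = (1/2)/60 = (1/2)*(1/60) = 1/120 ≈ 0.0083333)
Q(O) = 2*O*(-3 + O) (Q(O) = (2*O)*(-3 + O) = 2*O*(-3 + O))
t(K) = 6*K (t(K) = 3*(K + K) = 3*(2*K) = 6*K)
F*(Q(12) + t(12)) = (2*12*(-3 + 12) + 6*12)/120 = (2*12*9 + 72)/120 = (216 + 72)/120 = (1/120)*288 = 12/5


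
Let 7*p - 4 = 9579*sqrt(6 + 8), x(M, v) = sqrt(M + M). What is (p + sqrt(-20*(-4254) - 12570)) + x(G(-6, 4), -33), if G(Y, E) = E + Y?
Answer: 4/7 + sqrt(72510) + 2*I + 9579*sqrt(14)/7 ≈ 5390.0 + 2.0*I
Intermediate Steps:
x(M, v) = sqrt(2)*sqrt(M) (x(M, v) = sqrt(2*M) = sqrt(2)*sqrt(M))
p = 4/7 + 9579*sqrt(14)/7 (p = 4/7 + (9579*sqrt(6 + 8))/7 = 4/7 + (9579*sqrt(14))/7 = 4/7 + 9579*sqrt(14)/7 ≈ 5120.8)
(p + sqrt(-20*(-4254) - 12570)) + x(G(-6, 4), -33) = ((4/7 + 9579*sqrt(14)/7) + sqrt(-20*(-4254) - 12570)) + sqrt(2)*sqrt(4 - 6) = ((4/7 + 9579*sqrt(14)/7) + sqrt(85080 - 12570)) + sqrt(2)*sqrt(-2) = ((4/7 + 9579*sqrt(14)/7) + sqrt(72510)) + sqrt(2)*(I*sqrt(2)) = (4/7 + sqrt(72510) + 9579*sqrt(14)/7) + 2*I = 4/7 + sqrt(72510) + 2*I + 9579*sqrt(14)/7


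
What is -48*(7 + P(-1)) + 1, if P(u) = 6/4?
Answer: -407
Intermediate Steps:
P(u) = 3/2 (P(u) = 6*(1/4) = 3/2)
-48*(7 + P(-1)) + 1 = -48*(7 + 3/2) + 1 = -48*17/2 + 1 = -408 + 1 = -407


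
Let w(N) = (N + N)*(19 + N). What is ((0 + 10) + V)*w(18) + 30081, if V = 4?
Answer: 48729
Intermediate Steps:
w(N) = 2*N*(19 + N) (w(N) = (2*N)*(19 + N) = 2*N*(19 + N))
((0 + 10) + V)*w(18) + 30081 = ((0 + 10) + 4)*(2*18*(19 + 18)) + 30081 = (10 + 4)*(2*18*37) + 30081 = 14*1332 + 30081 = 18648 + 30081 = 48729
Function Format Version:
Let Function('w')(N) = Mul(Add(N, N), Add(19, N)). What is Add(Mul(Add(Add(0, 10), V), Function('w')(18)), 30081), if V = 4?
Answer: 48729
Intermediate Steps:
Function('w')(N) = Mul(2, N, Add(19, N)) (Function('w')(N) = Mul(Mul(2, N), Add(19, N)) = Mul(2, N, Add(19, N)))
Add(Mul(Add(Add(0, 10), V), Function('w')(18)), 30081) = Add(Mul(Add(Add(0, 10), 4), Mul(2, 18, Add(19, 18))), 30081) = Add(Mul(Add(10, 4), Mul(2, 18, 37)), 30081) = Add(Mul(14, 1332), 30081) = Add(18648, 30081) = 48729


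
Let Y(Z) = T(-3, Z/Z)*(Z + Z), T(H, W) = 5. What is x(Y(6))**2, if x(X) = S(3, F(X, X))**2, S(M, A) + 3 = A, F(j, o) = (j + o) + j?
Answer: 981506241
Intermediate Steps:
F(j, o) = o + 2*j
S(M, A) = -3 + A
Y(Z) = 10*Z (Y(Z) = 5*(Z + Z) = 5*(2*Z) = 10*Z)
x(X) = (-3 + 3*X)**2 (x(X) = (-3 + (X + 2*X))**2 = (-3 + 3*X)**2)
x(Y(6))**2 = (9*(-1 + 10*6)**2)**2 = (9*(-1 + 60)**2)**2 = (9*59**2)**2 = (9*3481)**2 = 31329**2 = 981506241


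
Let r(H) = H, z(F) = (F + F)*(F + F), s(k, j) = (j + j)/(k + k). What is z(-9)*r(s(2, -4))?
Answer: -648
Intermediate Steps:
s(k, j) = j/k (s(k, j) = (2*j)/((2*k)) = (2*j)*(1/(2*k)) = j/k)
z(F) = 4*F² (z(F) = (2*F)*(2*F) = 4*F²)
z(-9)*r(s(2, -4)) = (4*(-9)²)*(-4/2) = (4*81)*(-4*½) = 324*(-2) = -648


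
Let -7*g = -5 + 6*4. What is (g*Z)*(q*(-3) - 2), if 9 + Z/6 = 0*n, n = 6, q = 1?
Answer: -5130/7 ≈ -732.86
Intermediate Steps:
Z = -54 (Z = -54 + 6*(0*6) = -54 + 6*0 = -54 + 0 = -54)
g = -19/7 (g = -(-5 + 6*4)/7 = -(-5 + 24)/7 = -1/7*19 = -19/7 ≈ -2.7143)
(g*Z)*(q*(-3) - 2) = (-19/7*(-54))*(1*(-3) - 2) = 1026*(-3 - 2)/7 = (1026/7)*(-5) = -5130/7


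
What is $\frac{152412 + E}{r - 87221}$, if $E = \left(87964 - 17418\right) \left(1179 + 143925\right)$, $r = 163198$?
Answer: $\frac{10236659196}{75977} \approx 1.3473 \cdot 10^{5}$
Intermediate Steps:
$E = 10236506784$ ($E = 70546 \cdot 145104 = 10236506784$)
$\frac{152412 + E}{r - 87221} = \frac{152412 + 10236506784}{163198 - 87221} = \frac{10236659196}{75977}$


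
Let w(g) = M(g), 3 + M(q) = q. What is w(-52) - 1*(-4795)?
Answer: 4740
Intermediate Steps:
M(q) = -3 + q
w(g) = -3 + g
w(-52) - 1*(-4795) = (-3 - 52) - 1*(-4795) = -55 + 4795 = 4740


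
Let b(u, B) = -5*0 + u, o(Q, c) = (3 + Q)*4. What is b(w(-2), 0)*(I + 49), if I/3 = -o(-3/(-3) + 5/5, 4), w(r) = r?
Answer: 22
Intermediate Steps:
o(Q, c) = 12 + 4*Q
b(u, B) = u (b(u, B) = 0 + u = u)
I = -60 (I = 3*(-(12 + 4*(-3/(-3) + 5/5))) = 3*(-(12 + 4*(-3*(-⅓) + 5*(⅕)))) = 3*(-(12 + 4*(1 + 1))) = 3*(-(12 + 4*2)) = 3*(-(12 + 8)) = 3*(-1*20) = 3*(-20) = -60)
b(w(-2), 0)*(I + 49) = -2*(-60 + 49) = -2*(-11) = 22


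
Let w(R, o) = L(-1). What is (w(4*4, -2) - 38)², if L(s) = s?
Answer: 1521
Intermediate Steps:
w(R, o) = -1
(w(4*4, -2) - 38)² = (-1 - 38)² = (-39)² = 1521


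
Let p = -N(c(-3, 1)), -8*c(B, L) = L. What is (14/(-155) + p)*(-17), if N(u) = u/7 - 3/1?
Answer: -431987/8680 ≈ -49.768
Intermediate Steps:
c(B, L) = -L/8
N(u) = -3 + u/7 (N(u) = u*(1/7) - 3*1 = u/7 - 3 = -3 + u/7)
p = 169/56 (p = -(-3 + (-1/8*1)/7) = -(-3 + (1/7)*(-1/8)) = -(-3 - 1/56) = -1*(-169/56) = 169/56 ≈ 3.0179)
(14/(-155) + p)*(-17) = (14/(-155) + 169/56)*(-17) = (14*(-1/155) + 169/56)*(-17) = (-14/155 + 169/56)*(-17) = (25411/8680)*(-17) = -431987/8680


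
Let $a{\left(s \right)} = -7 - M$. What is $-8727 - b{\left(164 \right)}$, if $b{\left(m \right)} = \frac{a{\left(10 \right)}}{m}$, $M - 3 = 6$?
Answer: $- \frac{357803}{41} \approx -8726.9$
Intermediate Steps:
$M = 9$ ($M = 3 + 6 = 9$)
$a{\left(s \right)} = -16$ ($a{\left(s \right)} = -7 - 9 = -16$)
$b{\left(m \right)} = - \frac{16}{m}$
$-8727 - b{\left(164 \right)} = -8727 - - \frac{16}{164} = -8727 - \left(-16\right) \frac{1}{164} = -8727 - - \frac{4}{41} = -8727 + \frac{4}{41} = - \frac{357803}{41}$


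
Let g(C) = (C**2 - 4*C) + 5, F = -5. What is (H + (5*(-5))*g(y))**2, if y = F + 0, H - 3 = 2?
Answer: 1550025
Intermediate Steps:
H = 5 (H = 3 + 2 = 5)
y = -5 (y = -5 + 0 = -5)
g(C) = 5 + C**2 - 4*C
(H + (5*(-5))*g(y))**2 = (5 + (5*(-5))*(5 + (-5)**2 - 4*(-5)))**2 = (5 - 25*(5 + 25 + 20))**2 = (5 - 25*50)**2 = (5 - 1250)**2 = (-1245)**2 = 1550025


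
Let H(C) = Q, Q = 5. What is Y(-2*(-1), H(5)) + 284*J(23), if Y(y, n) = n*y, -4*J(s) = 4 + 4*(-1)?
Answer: 10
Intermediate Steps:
H(C) = 5
J(s) = 0 (J(s) = -(4 + 4*(-1))/4 = -(4 - 4)/4 = -¼*0 = 0)
Y(-2*(-1), H(5)) + 284*J(23) = 5*(-2*(-1)) + 284*0 = 5*2 + 0 = 10 + 0 = 10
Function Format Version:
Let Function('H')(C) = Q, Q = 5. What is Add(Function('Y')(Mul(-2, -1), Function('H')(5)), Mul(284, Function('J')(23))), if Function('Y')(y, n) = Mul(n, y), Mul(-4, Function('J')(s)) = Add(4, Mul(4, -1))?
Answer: 10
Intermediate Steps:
Function('H')(C) = 5
Function('J')(s) = 0 (Function('J')(s) = Mul(Rational(-1, 4), Add(4, Mul(4, -1))) = Mul(Rational(-1, 4), Add(4, -4)) = Mul(Rational(-1, 4), 0) = 0)
Add(Function('Y')(Mul(-2, -1), Function('H')(5)), Mul(284, Function('J')(23))) = Add(Mul(5, Mul(-2, -1)), Mul(284, 0)) = Add(Mul(5, 2), 0) = Add(10, 0) = 10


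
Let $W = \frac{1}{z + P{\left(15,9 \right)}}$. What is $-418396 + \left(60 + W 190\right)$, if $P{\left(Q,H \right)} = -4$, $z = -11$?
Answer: $- \frac{1255046}{3} \approx -4.1835 \cdot 10^{5}$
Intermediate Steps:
$W = - \frac{1}{15}$ ($W = \frac{1}{-11 - 4} = \frac{1}{-15} = - \frac{1}{15} \approx -0.066667$)
$-418396 + \left(60 + W 190\right) = -418396 + \left(60 - \frac{38}{3}\right) = -418396 + \frac{142}{3} = - \frac{1255046}{3}$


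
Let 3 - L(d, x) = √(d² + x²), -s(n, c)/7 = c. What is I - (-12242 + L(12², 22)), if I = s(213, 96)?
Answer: 11567 + 2*√5305 ≈ 11713.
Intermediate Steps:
s(n, c) = -7*c
L(d, x) = 3 - √(d² + x²)
I = -672 (I = -7*96 = -672)
I - (-12242 + L(12², 22)) = -672 - (-12242 + (3 - √((12²)² + 22²))) = -672 - (-12242 + (3 - √(144² + 484))) = -672 - (-12242 + (3 - √(20736 + 484))) = -672 - (-12242 + (3 - √21220)) = -672 - (-12242 + (3 - 2*√5305)) = -672 - (-12239 - 2*√5305) = -672 + (12239 + 2*√5305) = 11567 + 2*√5305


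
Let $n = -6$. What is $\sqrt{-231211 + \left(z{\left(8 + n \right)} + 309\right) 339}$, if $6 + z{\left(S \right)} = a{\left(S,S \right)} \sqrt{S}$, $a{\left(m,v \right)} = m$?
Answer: $\sqrt{-128494 + 678 \sqrt{2}} \approx 357.12 i$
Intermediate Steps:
$z{\left(S \right)} = -6 + S^{\frac{3}{2}}$ ($z{\left(S \right)} = -6 + S \sqrt{S} = -6 + S^{\frac{3}{2}}$)
$\sqrt{-231211 + \left(z{\left(8 + n \right)} + 309\right) 339} = \sqrt{-231211 + \left(\left(-6 + \left(8 - 6\right)^{\frac{3}{2}}\right) + 309\right) 339} = \sqrt{-231211 + \left(\left(-6 + 2^{\frac{3}{2}}\right) + 309\right) 339} = \sqrt{-231211 + \left(\left(-6 + 2 \sqrt{2}\right) + 309\right) 339} = \sqrt{-231211 + \left(303 + 2 \sqrt{2}\right) 339} = \sqrt{-231211 + \left(102717 + 678 \sqrt{2}\right)} = \sqrt{-128494 + 678 \sqrt{2}}$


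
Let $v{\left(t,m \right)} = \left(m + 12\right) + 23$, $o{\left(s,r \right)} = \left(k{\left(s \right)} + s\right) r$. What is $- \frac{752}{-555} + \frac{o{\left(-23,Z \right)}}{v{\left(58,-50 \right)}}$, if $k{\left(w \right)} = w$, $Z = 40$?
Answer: $\frac{22944}{185} \approx 124.02$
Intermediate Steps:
$o{\left(s,r \right)} = 2 r s$ ($o{\left(s,r \right)} = \left(s + s\right) r = 2 s r = 2 r s$)
$v{\left(t,m \right)} = 35 + m$ ($v{\left(t,m \right)} = \left(12 + m\right) + 23 = 35 + m$)
$- \frac{752}{-555} + \frac{o{\left(-23,Z \right)}}{v{\left(58,-50 \right)}} = - \frac{752}{-555} + \frac{2 \cdot 40 \left(-23\right)}{35 - 50} = \left(-752\right) \left(- \frac{1}{555}\right) - \frac{1840}{-15} = \frac{752}{555} - - \frac{368}{3} = \frac{752}{555} + \frac{368}{3} = \frac{22944}{185}$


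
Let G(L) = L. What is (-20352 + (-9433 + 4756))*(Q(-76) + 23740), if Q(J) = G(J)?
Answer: -592286256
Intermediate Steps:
Q(J) = J
(-20352 + (-9433 + 4756))*(Q(-76) + 23740) = (-20352 + (-9433 + 4756))*(-76 + 23740) = (-20352 - 4677)*23664 = -25029*23664 = -592286256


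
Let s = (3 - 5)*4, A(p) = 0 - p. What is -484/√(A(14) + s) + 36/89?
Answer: 36/89 + 22*I*√22 ≈ 0.40449 + 103.19*I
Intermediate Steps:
A(p) = -p
s = -8 (s = -2*4 = -8)
-484/√(A(14) + s) + 36/89 = -484/√(-1*14 - 8) + 36/89 = -484/√(-14 - 8) + 36*(1/89) = -484*(-I*√22/22) + 36/89 = -(-22)*I*√22 + 36/89 = 22*I*√22 + 36/89 = 36/89 + 22*I*√22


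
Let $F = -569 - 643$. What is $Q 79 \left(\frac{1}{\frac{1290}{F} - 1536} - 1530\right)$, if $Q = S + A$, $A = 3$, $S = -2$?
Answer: $- \frac{37528579648}{310487} \approx -1.2087 \cdot 10^{5}$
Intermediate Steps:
$F = -1212$
$Q = 1$ ($Q = -2 + 3 = 1$)
$Q 79 \left(\frac{1}{\frac{1290}{F} - 1536} - 1530\right) = 1 \cdot 79 \left(\frac{1}{\frac{1290}{-1212} - 1536} - 1530\right) = 79 \left(\frac{1}{1290 \left(- \frac{1}{1212}\right) - 1536} - 1530\right) = 79 \left(\frac{1}{- \frac{215}{202} - 1536} - 1530\right) = 79 \left(\frac{1}{- \frac{310487}{202}} - 1530\right) = 79 \left(- \frac{202}{310487} - 1530\right) = 79 \left(- \frac{475045312}{310487}\right) = - \frac{37528579648}{310487}$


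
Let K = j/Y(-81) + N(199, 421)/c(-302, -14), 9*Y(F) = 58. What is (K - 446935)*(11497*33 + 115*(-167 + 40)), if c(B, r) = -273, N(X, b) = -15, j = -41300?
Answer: -436432329321320/2639 ≈ -1.6538e+11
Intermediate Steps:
Y(F) = 58/9 (Y(F) = (⅑)*58 = 58/9)
K = -16912205/2639 (K = -41300/58/9 - 15/(-273) = -41300*9/58 - 15*(-1/273) = -185850/29 + 5/91 = -16912205/2639 ≈ -6408.6)
(K - 446935)*(11497*33 + 115*(-167 + 40)) = (-16912205/2639 - 446935)*(11497*33 + 115*(-167 + 40)) = -1196373670*(379401 + 115*(-127))/2639 = -1196373670*(379401 - 14605)/2639 = -1196373670/2639*364796 = -436432329321320/2639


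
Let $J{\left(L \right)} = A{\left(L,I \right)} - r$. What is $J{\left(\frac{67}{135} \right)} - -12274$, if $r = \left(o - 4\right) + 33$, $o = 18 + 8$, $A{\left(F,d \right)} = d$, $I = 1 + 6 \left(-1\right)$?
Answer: $12214$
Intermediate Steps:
$I = -5$ ($I = 1 - 6 = -5$)
$o = 26$
$r = 55$ ($r = \left(26 - 4\right) + 33 = 22 + 33 = 55$)
$J{\left(L \right)} = -60$ ($J{\left(L \right)} = -5 - 55 = -60$)
$J{\left(\frac{67}{135} \right)} - -12274 = -60 - -12274 = -60 + 12274 = 12214$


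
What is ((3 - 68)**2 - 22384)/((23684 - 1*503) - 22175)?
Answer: -18159/1006 ≈ -18.051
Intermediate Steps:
((3 - 68)**2 - 22384)/((23684 - 1*503) - 22175) = ((-65)**2 - 22384)/((23684 - 503) - 22175) = (4225 - 22384)/(23181 - 22175) = -18159/1006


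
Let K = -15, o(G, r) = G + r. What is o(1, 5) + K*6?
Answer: -84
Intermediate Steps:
o(1, 5) + K*6 = (1 + 5) - 15*6 = 6 - 90 = -84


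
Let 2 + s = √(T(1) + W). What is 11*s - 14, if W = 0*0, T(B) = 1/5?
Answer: -36 + 11*√5/5 ≈ -31.081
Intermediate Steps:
T(B) = ⅕
W = 0
s = -2 + √5/5 (s = -2 + √(⅕ + 0) = -2 + √(⅕) = -2 + √5/5 ≈ -1.5528)
11*s - 14 = 11*(-2 + √5/5) - 14 = (-22 + 11*√5/5) - 14 = -36 + 11*√5/5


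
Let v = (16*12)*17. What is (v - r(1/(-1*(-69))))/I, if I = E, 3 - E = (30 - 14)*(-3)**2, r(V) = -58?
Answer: -3322/141 ≈ -23.560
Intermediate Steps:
v = 3264 (v = 192*17 = 3264)
E = -141 (E = 3 - (30 - 14)*(-3)**2 = 3 - 16*9 = 3 - 1*144 = 3 - 144 = -141)
I = -141
(v - r(1/(-1*(-69))))/I = (3264 - 1*(-58))/(-141) = (3264 + 58)*(-1/141) = 3322*(-1/141) = -3322/141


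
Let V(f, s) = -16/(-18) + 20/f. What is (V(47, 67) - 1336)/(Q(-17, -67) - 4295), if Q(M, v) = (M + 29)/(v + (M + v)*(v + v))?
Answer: 6316996108/20328002289 ≈ 0.31075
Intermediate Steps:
V(f, s) = 8/9 + 20/f (V(f, s) = -16*(-1/18) + 20/f = 8/9 + 20/f)
Q(M, v) = (29 + M)/(v + 2*v*(M + v)) (Q(M, v) = (29 + M)/(v + (M + v)*(2*v)) = (29 + M)/(v + 2*v*(M + v)))
(V(47, 67) - 1336)/(Q(-17, -67) - 4295) = ((8/9 + 20/47) - 1336)/((29 - 17)/((-67)*(1 + 2*(-17) + 2*(-67))) - 4295) = ((8/9 + 20*(1/47)) - 1336)/(-1/67*12/(1 - 34 - 134) - 4295) = ((8/9 + 20/47) - 1336)/(-1/67*12/(-167) - 4295) = (556/423 - 1336)/(-1/67*(-1/167)*12 - 4295) = -564572/(423*(12/11189 - 4295)) = -564572/(423*(-48056743/11189)) = -564572/423*(-11189/48056743) = 6316996108/20328002289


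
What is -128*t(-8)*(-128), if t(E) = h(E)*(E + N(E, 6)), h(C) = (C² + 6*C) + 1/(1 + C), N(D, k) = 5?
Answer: -5455872/7 ≈ -7.7941e+5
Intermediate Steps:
h(C) = C² + 1/(1 + C) + 6*C
t(E) = (5 + E)*(1 + E³ + 6*E + 7*E²)/(1 + E) (t(E) = ((1 + E³ + 6*E + 7*E²)/(1 + E))*(E + 5) = ((1 + E³ + 6*E + 7*E²)/(1 + E))*(5 + E) = (5 + E)*(1 + E³ + 6*E + 7*E²)/(1 + E))
-128*t(-8)*(-128) = -128*(5 - 8)*(1 + (-8)³ + 6*(-8) + 7*(-8)²)/(1 - 8)*(-128) = -128*(-3)*(1 - 512 - 48 + 7*64)/(-7)*(-128) = -(-128)*(-3)*(1 - 512 - 48 + 448)/7*(-128) = -(-128)*(-3)*(-111)/7*(-128) = -128*(-333/7)*(-128) = (42624/7)*(-128) = -5455872/7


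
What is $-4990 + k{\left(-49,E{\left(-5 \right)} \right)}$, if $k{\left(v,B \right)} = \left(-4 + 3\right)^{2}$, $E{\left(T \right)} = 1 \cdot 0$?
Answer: $-4989$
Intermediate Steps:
$E{\left(T \right)} = 0$
$k{\left(v,B \right)} = 1$ ($k{\left(v,B \right)} = \left(-1\right)^{2} = 1$)
$-4990 + k{\left(-49,E{\left(-5 \right)} \right)} = -4990 + 1 = -4989$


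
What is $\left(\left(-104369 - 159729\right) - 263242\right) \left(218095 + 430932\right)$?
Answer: $-342257898180$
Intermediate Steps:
$\left(\left(-104369 - 159729\right) - 263242\right) \left(218095 + 430932\right) = \left(\left(-104369 - 159729\right) - 263242\right) 649027 = \left(-264098 - 263242\right) 649027 = \left(-527340\right) 649027 = -342257898180$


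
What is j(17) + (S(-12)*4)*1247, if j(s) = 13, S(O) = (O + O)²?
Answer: 2873101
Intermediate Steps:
S(O) = 4*O² (S(O) = (2*O)² = 4*O²)
j(17) + (S(-12)*4)*1247 = 13 + ((4*(-12)²)*4)*1247 = 13 + ((4*144)*4)*1247 = 13 + (576*4)*1247 = 13 + 2304*1247 = 13 + 2873088 = 2873101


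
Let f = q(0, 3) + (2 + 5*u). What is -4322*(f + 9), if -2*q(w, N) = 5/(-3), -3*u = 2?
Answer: -36737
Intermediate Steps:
u = -2/3 (u = -1/3*2 = -2/3 ≈ -0.66667)
q(w, N) = 5/6 (q(w, N) = -5/(2*(-3)) = -5*(-1)/(2*3) = -1/2*(-5/3) = 5/6)
f = -1/2 (f = 5/6 + (2 + 5*(-2/3)) = 5/6 + (2 - 10/3) = 5/6 - 4/3 = -1/2 ≈ -0.50000)
-4322*(f + 9) = -4322*(-1/2 + 9) = -4322*17/2 = -36737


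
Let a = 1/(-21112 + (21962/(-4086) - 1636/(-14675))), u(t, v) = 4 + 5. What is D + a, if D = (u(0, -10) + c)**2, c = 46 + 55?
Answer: 7660718133905675/633117203627 ≈ 12100.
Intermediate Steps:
c = 101
u(t, v) = 9
a = -29981025/633117203627 (a = 1/(-21112 + (21962*(-1/4086) - 1636*(-1/14675))) = 1/(-21112 + (-10981/2043 + 1636/14675)) = 1/(-21112 - 157803827/29981025) = 1/(-633117203627/29981025) = -29981025/633117203627 ≈ -4.7355e-5)
D = 12100 (D = (9 + 101)**2 = 110**2 = 12100)
D + a = 12100 - 29981025/633117203627 = 7660718133905675/633117203627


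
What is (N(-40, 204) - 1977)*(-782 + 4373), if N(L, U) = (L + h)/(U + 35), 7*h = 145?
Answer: -1696827528/239 ≈ -7.0997e+6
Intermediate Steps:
h = 145/7 (h = (1/7)*145 = 145/7 ≈ 20.714)
N(L, U) = (145/7 + L)/(35 + U) (N(L, U) = (L + 145/7)/(U + 35) = (145/7 + L)/(35 + U))
(N(-40, 204) - 1977)*(-782 + 4373) = ((145/7 - 40)/(35 + 204) - 1977)*(-782 + 4373) = (-135/7/239 - 1977)*3591 = ((1/239)*(-135/7) - 1977)*3591 = (-135/1673 - 1977)*3591 = -3307656/1673*3591 = -1696827528/239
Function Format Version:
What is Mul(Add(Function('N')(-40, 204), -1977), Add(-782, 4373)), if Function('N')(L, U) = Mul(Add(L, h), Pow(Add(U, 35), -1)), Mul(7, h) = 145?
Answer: Rational(-1696827528, 239) ≈ -7.0997e+6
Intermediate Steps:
h = Rational(145, 7) (h = Mul(Rational(1, 7), 145) = Rational(145, 7) ≈ 20.714)
Function('N')(L, U) = Mul(Pow(Add(35, U), -1), Add(Rational(145, 7), L)) (Function('N')(L, U) = Mul(Add(L, Rational(145, 7)), Pow(Add(U, 35), -1)) = Mul(Add(Rational(145, 7), L), Pow(Add(35, U), -1)) = Mul(Pow(Add(35, U), -1), Add(Rational(145, 7), L)))
Mul(Add(Function('N')(-40, 204), -1977), Add(-782, 4373)) = Mul(Add(Mul(Pow(Add(35, 204), -1), Add(Rational(145, 7), -40)), -1977), Add(-782, 4373)) = Mul(Add(Mul(Pow(239, -1), Rational(-135, 7)), -1977), 3591) = Mul(Add(Mul(Rational(1, 239), Rational(-135, 7)), -1977), 3591) = Mul(Add(Rational(-135, 1673), -1977), 3591) = Mul(Rational(-3307656, 1673), 3591) = Rational(-1696827528, 239)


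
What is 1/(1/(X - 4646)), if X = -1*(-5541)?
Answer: 895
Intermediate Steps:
X = 5541
1/(1/(X - 4646)) = 1/(1/(5541 - 4646)) = 1/(1/895) = 895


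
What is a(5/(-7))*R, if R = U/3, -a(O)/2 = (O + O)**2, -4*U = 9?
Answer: 150/49 ≈ 3.0612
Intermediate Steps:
U = -9/4 (U = -1/4*9 = -9/4 ≈ -2.2500)
a(O) = -8*O**2 (a(O) = -2*(O + O)**2 = -2*4*O**2 = -8*O**2)
R = -3/4 (R = -9/4/3 = -9/4*1/3 = -3/4 ≈ -0.75000)
a(5/(-7))*R = -8*(5/(-7))**2*(-3/4) = -8*(5*(-1/7))**2*(-3/4) = -8*(-5/7)**2*(-3/4) = -8*25/49*(-3/4) = -200/49*(-3/4) = 150/49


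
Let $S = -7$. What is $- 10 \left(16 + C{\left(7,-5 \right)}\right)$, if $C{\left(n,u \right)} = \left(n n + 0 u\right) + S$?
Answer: $-580$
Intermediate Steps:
$C{\left(n,u \right)} = -7 + n^{2}$ ($C{\left(n,u \right)} = \left(n n + 0 u\right) - 7 = \left(n^{2} + 0\right) - 7 = n^{2} - 7 = -7 + n^{2}$)
$- 10 \left(16 + C{\left(7,-5 \right)}\right) = - 10 \left(16 - \left(7 - 7^{2}\right)\right) = - 10 \left(16 + \left(-7 + 49\right)\right) = - 10 \left(16 + 42\right) = \left(-10\right) 58 = -580$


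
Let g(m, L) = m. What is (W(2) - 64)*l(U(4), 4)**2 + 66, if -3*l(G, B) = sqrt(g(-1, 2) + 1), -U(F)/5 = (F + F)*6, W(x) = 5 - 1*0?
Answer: 66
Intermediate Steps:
W(x) = 5 (W(x) = 5 + 0 = 5)
U(F) = -60*F (U(F) = -5*(F + F)*6 = -5*2*F*6 = -60*F)
l(G, B) = 0 (l(G, B) = -sqrt(-1 + 1)/3 = -sqrt(0)/3 = -1/3*0 = 0)
(W(2) - 64)*l(U(4), 4)**2 + 66 = (5 - 64)*0**2 + 66 = -59*0 + 66 = 0 + 66 = 66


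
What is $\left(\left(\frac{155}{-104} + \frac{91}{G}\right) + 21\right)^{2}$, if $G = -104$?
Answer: $\frac{938961}{2704} \approx 347.25$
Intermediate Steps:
$\left(\left(\frac{155}{-104} + \frac{91}{G}\right) + 21\right)^{2} = \left(\left(\frac{155}{-104} + \frac{91}{-104}\right) + 21\right)^{2} = \left(\left(155 \left(- \frac{1}{104}\right) + 91 \left(- \frac{1}{104}\right)\right) + 21\right)^{2} = \left(\left(- \frac{155}{104} - \frac{7}{8}\right) + 21\right)^{2} = \left(- \frac{123}{52} + 21\right)^{2} = \left(\frac{969}{52}\right)^{2} = \frac{938961}{2704}$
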